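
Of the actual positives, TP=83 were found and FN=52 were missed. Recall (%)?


Recall = TP/(TP+FN)
= 83/(83+52)
= 83/135 = 61.48%

61.48%


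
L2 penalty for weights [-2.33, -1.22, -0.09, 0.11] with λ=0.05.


‖w‖₂² = (-2.33)² + (-1.22)² + (-0.09)² + (0.11)²
     = 5.4289 + 1.4884 + 0.0081 + 0.0121
     = 6.9375
λ·‖w‖₂² = 0.05·6.9375 = 0.346875

0.346875


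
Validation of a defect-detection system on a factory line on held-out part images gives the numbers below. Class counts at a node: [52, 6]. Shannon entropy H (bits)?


Probabilities: [52/58, 6/58] ≈ [0.8966, 0.1034]
H = -((52/58)·log₂(52/58) + (6/58)·log₂(6/58))
  = 0.4798 bits

0.4798 bits


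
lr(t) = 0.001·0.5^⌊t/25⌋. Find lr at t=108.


n_drops = ⌊108/25⌋ = 4
lr = 0.001·0.5^4 = 0.001·0.0625 = 0.0000625

0.0000625


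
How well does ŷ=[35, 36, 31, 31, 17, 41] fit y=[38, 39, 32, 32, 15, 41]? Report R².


ȳ = 32.8333
SS_res = Σ(y-ŷ)² = 24
SS_tot = Σ(y-ȳ)² = 450.83
R² = 1 - SS_res/SS_tot = 1 - 0.0532 = 0.9468

0.9468


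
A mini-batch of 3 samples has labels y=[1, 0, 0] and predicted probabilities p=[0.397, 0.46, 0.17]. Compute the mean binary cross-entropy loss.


L[0] = -ln(0.397) = 0.9238
L[1] = -ln(1-0.46) = -ln(0.54) = 0.6162
L[2] = -ln(1-0.17) = -ln(0.83) = 0.1863
mean = (0.9238 + 0.6162 + 0.1863)/3 = 0.5754

0.5754


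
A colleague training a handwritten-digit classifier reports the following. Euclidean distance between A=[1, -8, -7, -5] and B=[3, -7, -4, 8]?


d = √((1-3)² + (-8+ 7)² + (-7+ 4)² + (-5-8)²)
  = √(4 + 1 + 9 + 169)
  = √183 = 13.5277

13.5277


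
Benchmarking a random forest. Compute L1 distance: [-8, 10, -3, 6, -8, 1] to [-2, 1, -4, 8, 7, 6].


d = |-8+ 2| + |10-1| + |-3+ 4| + |6-8| + |-8-7| + |1-6|
  = 6 + 9 + 1 + 2 + 15 + 5
  = 38

38


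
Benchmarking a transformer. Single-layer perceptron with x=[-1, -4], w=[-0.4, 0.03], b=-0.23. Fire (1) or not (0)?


z = (-1)·(-0.4) + (-4)·(0.03) - 0.23
  = 0.05
step(z) = 1 (z≥0)

1


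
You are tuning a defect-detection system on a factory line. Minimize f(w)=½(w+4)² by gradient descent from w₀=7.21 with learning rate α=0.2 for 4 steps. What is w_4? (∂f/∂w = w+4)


step 1: grad = 7.21+4 = 11.21; w = 7.21 - 0.2·(11.21) = 4.968
step 2: grad = 4.968+4 = 8.968; w = 4.968 - 0.2·(8.968) = 3.1744
step 3: grad = 3.1744+4 = 7.1744; w = 3.1744 - 0.2·(7.1744) = 1.73952
step 4: grad = 1.73952+4 = 5.73952; w = 1.73952 - 0.2·(5.73952) = 0.591616

0.591616


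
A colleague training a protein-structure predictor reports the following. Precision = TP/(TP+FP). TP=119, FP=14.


Precision = TP/(TP+FP)
= 119/(119+14)
= 119/133 = 89.47%

89.47%


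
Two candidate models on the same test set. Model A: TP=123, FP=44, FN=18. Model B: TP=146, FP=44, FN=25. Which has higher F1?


Model A: P=123/167=0.7365, R=123/141=0.8723, F1=2PR/(P+R)=2TP/(2TP+FP+FN)=246/308=0.7987
Model B: P=146/190=0.7684, R=146/171=0.8538, F1=2PR/(P+R)=2TP/(2TP+FP+FN)=292/361=0.8089
0.7987 < 0.8089 → Model B

Model B


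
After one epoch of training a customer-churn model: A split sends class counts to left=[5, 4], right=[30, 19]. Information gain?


Parent = [35, 23], H_parent = 0.9689
H_left = 0.9911 (n=9), H_right = 0.9633 (n=49)
H_children = (9/58)·0.9911 + (49/58)·0.9633 = 0.9676
IG = 0.9689 - 0.9676 = 0.0013

0.0013


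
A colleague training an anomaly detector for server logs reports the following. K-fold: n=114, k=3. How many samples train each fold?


Fold size = 114/3 = 38
Training per fold = 114 - 38 = 76

76


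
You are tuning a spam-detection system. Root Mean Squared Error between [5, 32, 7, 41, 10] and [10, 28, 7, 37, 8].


MSE = 61/5 = 12.2
RMSE = √(61/5) = 3.4928

3.4928


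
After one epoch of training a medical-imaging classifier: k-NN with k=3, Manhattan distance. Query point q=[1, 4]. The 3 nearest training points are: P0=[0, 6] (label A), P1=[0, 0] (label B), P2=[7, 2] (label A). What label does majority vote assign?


d(q,P0) = 3  (label A)
d(q,P1) = 5  (label B)
d(q,P2) = 8  (label A)
Votes: A=2, B=1
Majority → A

A


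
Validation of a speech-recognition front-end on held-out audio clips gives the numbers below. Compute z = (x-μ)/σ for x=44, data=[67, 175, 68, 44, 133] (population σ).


μ = 97.4, σ = 48.8451
z = (44 - 97.4)/48.8451 = -1.0933

-1.0933


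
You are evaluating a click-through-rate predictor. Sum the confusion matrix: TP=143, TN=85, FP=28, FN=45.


Total = TP + TN + FP + FN
= 143 + 85 + 28 + 45
= 301
(Predicted positive: 171, predicted negative: 130)

301


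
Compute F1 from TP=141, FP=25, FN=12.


Precision = 141/166 = 0.8494
Recall = 141/153 = 0.9216
F1 = 2·P·R/(P+R) = 2·TP/(2·TP+FP+FN) = 282/(282+25+12) = 282/319 = 0.884

0.884


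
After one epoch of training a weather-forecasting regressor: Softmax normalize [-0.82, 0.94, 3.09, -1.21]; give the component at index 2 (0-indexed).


Exponentials: e^-0.82=0.4404, e^0.94=2.56, e^3.09=21.9771, e^-1.21=0.2982
Sum = 25.2757
Softmax = [0.0174, 0.1013, 0.8695, 0.0118]
p[2] = 21.9771/25.2757 = 0.8695

0.8695


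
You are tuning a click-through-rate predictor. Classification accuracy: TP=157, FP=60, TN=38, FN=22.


Accuracy = (TP+TN)/(TP+TN+FP+FN)
= (157+38)/(277)
= 195/277 = 70.4%

70.4%


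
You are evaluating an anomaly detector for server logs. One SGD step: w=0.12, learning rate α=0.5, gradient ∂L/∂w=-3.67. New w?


w_new = w - α·∇
= 0.12 - 0.5·-3.67
= 0.12 + 1.835
= 1.955

1.955


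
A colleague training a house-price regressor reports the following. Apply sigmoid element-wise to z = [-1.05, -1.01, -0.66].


σ(-1.05) = 1/(1+e^1.05) = 0.2592
σ(-1.01) = 1/(1+e^1.01) = 0.267
σ(-0.66) = 1/(1+e^0.66) = 0.3407
result = [0.2592, 0.267, 0.3407]

[0.2592, 0.267, 0.3407]


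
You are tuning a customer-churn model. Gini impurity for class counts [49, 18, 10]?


Probabilities: [49/77, 18/77, 10/77] ≈ [0.6364, 0.2338, 0.1299]
Σpᵢ² = (2401 + 324 + 100)/77² = 2825/5929
Gini = 1 - Σpᵢ² = 1 - 2825/5929 = 0.5235

0.5235


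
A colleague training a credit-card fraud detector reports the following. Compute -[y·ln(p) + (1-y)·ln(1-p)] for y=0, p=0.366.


BCE = -[y·ln(p) + (1-y)·ln(1-p)]
= -0 - 1·ln(1-0.366)
= -ln(0.634) = 0.4557

0.4557


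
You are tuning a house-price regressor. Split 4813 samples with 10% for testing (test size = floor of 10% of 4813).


Test = ⌊4813·10/100⌋ = 481
Train = 4813 - 481 = 4332

Train: 4332, Test: 481


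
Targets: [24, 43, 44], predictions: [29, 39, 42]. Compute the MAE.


Absolute errors: |24-29|=5, |43-39|=4, |44-42|=2
Sum = 11
MAE = 11/3 = 11/3

11/3


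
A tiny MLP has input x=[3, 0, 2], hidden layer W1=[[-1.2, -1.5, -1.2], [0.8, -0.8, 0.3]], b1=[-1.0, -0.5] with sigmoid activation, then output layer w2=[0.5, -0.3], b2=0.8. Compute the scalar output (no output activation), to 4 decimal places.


z1[0] = (-1.2)·(3) + (-1.5)·(0) + (-1.2)·(2) - 1.0 = -7.0
z1[1] = (0.8)·(3) + (-0.8)·(0) + (0.3)·(2) - 0.5 = 2.5
h = sigmoid(z1) = [0.0009, 0.9241]
output = (0.5)·(0.0009) + (-0.3)·(0.9241) + 0.8 = 0.5232

0.5232


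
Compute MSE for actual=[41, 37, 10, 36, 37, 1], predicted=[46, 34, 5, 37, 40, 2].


Squared errors: (41-46)²=25, (37-34)²=9, (10-5)²=25, (36-37)²=1, (37-40)²=9, (1-2)²=1
Sum = 70
MSE = 70/6 = 35/3

35/3


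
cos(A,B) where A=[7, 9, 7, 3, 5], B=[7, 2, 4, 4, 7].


A·B = 7·7 + 9·2 + 7·4 + 3·4 + 5·7 = 142
‖A‖ = √213 = 14.5945, ‖B‖ = √134 = 11.5758
cos = 142/(√213·√134) = 142/√28542 = 0.8405

0.8405


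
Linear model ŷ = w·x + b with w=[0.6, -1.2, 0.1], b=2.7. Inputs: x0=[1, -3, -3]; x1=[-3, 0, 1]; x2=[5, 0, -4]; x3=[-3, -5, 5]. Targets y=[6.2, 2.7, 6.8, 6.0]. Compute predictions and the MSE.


ŷ0 = (0.6)·(1) + (-1.2)·(-3) + (0.1)·(-3) + 2.7 = 6.6
ŷ1 = (0.6)·(-3) + (-1.2)·(0) + (0.1)·(1) + 2.7 = 1.0
ŷ2 = (0.6)·(5) + (-1.2)·(0) + (0.1)·(-4) + 2.7 = 5.3
ŷ3 = (0.6)·(-3) + (-1.2)·(-5) + (0.1)·(5) + 2.7 = 7.4
errors² = [0.16, 2.89, 2.25, 1.96]
MSE = 7.2600/4 = 1.815

1.815


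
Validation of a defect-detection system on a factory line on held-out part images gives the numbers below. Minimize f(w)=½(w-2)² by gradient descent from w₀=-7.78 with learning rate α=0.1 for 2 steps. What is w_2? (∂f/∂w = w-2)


step 1: grad = -7.78-2 = -9.78; w = -7.78 - 0.1·(-9.78) = -6.802
step 2: grad = -6.802-2 = -8.802; w = -6.802 - 0.1·(-8.802) = -5.9218

-5.9218


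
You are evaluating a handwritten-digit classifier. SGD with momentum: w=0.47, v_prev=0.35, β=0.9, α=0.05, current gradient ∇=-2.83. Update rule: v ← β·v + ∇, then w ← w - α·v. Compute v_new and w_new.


v_new = 0.9·0.35 - 2.83 = 0.315 - 2.83 = -2.515
w_new = 0.47 - 0.05·-2.515 = 0.47 + 0.12575 = 0.59575

v_new=-2.515, w_new=0.59575


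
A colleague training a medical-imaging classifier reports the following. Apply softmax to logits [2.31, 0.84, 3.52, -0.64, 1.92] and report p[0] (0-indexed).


Exponentials: e^2.31=10.0744, e^0.84=2.3164, e^3.52=33.7844, e^-0.64=0.5273, e^1.92=6.821
Sum = 53.5235
Softmax = [0.1882, 0.0433, 0.6312, 0.0099, 0.1274]
p[0] = 10.0744/53.5235 = 0.1882

0.1882


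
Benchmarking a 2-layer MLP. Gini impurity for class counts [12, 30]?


Probabilities: [12/42, 30/42] ≈ [0.2857, 0.7143]
Σpᵢ² = (144 + 900)/42² = 1044/1764
Gini = 1 - Σpᵢ² = 1 - 1044/1764 = 0.4082

0.4082


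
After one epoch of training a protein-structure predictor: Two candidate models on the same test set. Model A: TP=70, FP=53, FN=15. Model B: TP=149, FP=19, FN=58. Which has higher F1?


Model A: P=70/123=0.5691, R=70/85=0.8235, F1=2PR/(P+R)=2TP/(2TP+FP+FN)=140/208=0.6731
Model B: P=149/168=0.8869, R=149/207=0.7198, F1=2PR/(P+R)=2TP/(2TP+FP+FN)=298/375=0.7947
0.6731 < 0.7947 → Model B

Model B


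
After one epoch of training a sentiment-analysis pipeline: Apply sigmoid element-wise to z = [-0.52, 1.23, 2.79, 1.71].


σ(-0.52) = 1/(1+e^0.52) = 0.3729
σ(1.23) = 1/(1+e^-1.23) = 0.7738
σ(2.79) = 1/(1+e^-2.79) = 0.9421
σ(1.71) = 1/(1+e^-1.71) = 0.8468
result = [0.3729, 0.7738, 0.9421, 0.8468]

[0.3729, 0.7738, 0.9421, 0.8468]


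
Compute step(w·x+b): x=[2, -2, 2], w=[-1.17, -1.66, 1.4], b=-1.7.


z = (2)·(-1.17) + (-2)·(-1.66) + (2)·(1.4) - 1.7
  = 2.08
step(z) = 1 (z≥0)

1


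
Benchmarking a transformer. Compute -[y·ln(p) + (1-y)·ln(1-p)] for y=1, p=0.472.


BCE = -[y·ln(p) + (1-y)·ln(1-p)]
= -1·ln(0.472) - 0
= -ln(0.472) = 0.7508

0.7508


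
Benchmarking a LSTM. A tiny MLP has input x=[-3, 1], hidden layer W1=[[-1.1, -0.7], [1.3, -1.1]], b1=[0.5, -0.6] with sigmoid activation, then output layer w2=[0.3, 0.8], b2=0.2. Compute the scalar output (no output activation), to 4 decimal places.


z1[0] = (-1.1)·(-3) + (-0.7)·(1) + 0.5 = 3.1
z1[1] = (1.3)·(-3) + (-1.1)·(1) - 0.6 = -5.6
h = sigmoid(z1) = [0.9569, 0.0037]
output = (0.3)·(0.9569) + (0.8)·(0.0037) + 0.2 = 0.49

0.49


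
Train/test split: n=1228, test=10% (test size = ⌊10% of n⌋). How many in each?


Test = ⌊1228·10/100⌋ = 122
Train = 1228 - 122 = 1106

Train: 1106, Test: 122


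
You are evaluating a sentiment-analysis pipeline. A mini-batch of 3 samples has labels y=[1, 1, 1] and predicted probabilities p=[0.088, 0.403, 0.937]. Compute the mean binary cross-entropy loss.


L[0] = -ln(0.088) = 2.4304
L[1] = -ln(0.403) = 0.9088
L[2] = -ln(0.937) = 0.0651
mean = (2.4304 + 0.9088 + 0.0651)/3 = 1.1348

1.1348


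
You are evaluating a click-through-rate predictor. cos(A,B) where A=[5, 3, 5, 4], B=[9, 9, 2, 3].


A·B = 5·9 + 3·9 + 5·2 + 4·3 = 94
‖A‖ = √75 = 8.6603, ‖B‖ = √175 = 13.2288
cos = 94/(√75·√175) = 94/√13125 = 0.8205

0.8205


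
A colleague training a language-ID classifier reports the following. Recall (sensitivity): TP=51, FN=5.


Recall = TP/(TP+FN)
= 51/(51+5)
= 51/56 = 91.07%

91.07%


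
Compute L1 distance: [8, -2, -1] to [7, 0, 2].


d = |8-7| + |-2-0| + |-1-2|
  = 1 + 2 + 3
  = 6

6


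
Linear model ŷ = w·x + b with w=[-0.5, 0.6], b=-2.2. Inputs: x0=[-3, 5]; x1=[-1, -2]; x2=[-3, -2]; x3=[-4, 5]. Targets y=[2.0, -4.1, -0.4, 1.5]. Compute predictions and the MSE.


ŷ0 = (-0.5)·(-3) + (0.6)·(5) - 2.2 = 2.3
ŷ1 = (-0.5)·(-1) + (0.6)·(-2) - 2.2 = -2.9
ŷ2 = (-0.5)·(-3) + (0.6)·(-2) - 2.2 = -1.9
ŷ3 = (-0.5)·(-4) + (0.6)·(5) - 2.2 = 2.8
errors² = [0.09, 1.44, 2.25, 1.69]
MSE = 5.4700/4 = 1.3675

1.3675


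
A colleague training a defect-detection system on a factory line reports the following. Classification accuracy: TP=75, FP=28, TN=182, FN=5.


Accuracy = (TP+TN)/(TP+TN+FP+FN)
= (75+182)/(290)
= 257/290 = 88.62%

88.62%


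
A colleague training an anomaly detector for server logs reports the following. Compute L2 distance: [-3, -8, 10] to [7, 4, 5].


d = √((-3-7)² + (-8-4)² + (10-5)²)
  = √(100 + 144 + 25)
  = √269 = 16.4012

16.4012


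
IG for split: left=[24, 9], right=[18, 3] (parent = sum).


Parent = [42, 12], H_parent = 0.7642
H_left = 0.8454 (n=33), H_right = 0.5917 (n=21)
H_children = (33/54)·0.8454 + (21/54)·0.5917 = 0.7467
IG = 0.7642 - 0.7467 = 0.0175

0.0175


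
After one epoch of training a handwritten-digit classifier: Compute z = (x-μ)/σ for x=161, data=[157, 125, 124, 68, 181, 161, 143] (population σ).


μ = 137, σ = 33.8526
z = (161 - 137)/33.8526 = 0.709

0.709


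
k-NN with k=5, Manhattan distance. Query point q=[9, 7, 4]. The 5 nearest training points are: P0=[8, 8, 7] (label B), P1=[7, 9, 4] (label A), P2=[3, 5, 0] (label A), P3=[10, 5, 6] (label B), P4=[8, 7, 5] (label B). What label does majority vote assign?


d(q,P0) = 5  (label B)
d(q,P1) = 4  (label A)
d(q,P2) = 12  (label A)
d(q,P3) = 5  (label B)
d(q,P4) = 2  (label B)
Votes: A=2, B=3
Majority → B

B


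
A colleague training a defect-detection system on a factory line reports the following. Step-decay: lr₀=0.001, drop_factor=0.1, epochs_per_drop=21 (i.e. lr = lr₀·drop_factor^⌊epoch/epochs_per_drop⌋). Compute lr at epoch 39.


n_drops = ⌊39/21⌋ = 1
lr = 0.001·0.1^1 = 0.001·0.1 = 0.0001

0.0001


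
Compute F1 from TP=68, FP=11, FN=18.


Precision = 68/79 = 0.8608
Recall = 68/86 = 0.7907
F1 = 2·P·R/(P+R) = 2·TP/(2·TP+FP+FN) = 136/(136+11+18) = 136/165 = 0.8242

0.8242


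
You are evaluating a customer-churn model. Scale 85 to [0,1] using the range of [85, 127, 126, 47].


min=47, max=127
(85-47)/(127-47) = 38/80 = 0.475

0.475


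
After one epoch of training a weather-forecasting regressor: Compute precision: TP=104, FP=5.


Precision = TP/(TP+FP)
= 104/(104+5)
= 104/109 = 95.41%

95.41%


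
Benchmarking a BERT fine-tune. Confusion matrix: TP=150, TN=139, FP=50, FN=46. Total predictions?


Total = TP + TN + FP + FN
= 150 + 139 + 50 + 46
= 385
(Predicted positive: 200, predicted negative: 185)

385


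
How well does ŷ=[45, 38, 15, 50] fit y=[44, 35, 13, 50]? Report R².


ȳ = 35.5
SS_res = Σ(y-ŷ)² = 14
SS_tot = Σ(y-ȳ)² = 789
R² = 1 - SS_res/SS_tot = 1 - 0.0177 = 0.9823

0.9823


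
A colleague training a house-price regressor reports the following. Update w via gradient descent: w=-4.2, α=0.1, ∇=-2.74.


w_new = w - α·∇
= -4.2 - 0.1·-2.74
= -4.2 + 0.274
= -3.926

-3.926


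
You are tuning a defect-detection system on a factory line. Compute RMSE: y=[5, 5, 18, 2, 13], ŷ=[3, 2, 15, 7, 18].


MSE = 72/5 = 14.4
RMSE = √(72/5) = 3.7947

3.7947


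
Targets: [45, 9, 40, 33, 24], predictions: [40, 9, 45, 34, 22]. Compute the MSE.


Squared errors: (45-40)²=25, (9-9)²=0, (40-45)²=25, (33-34)²=1, (24-22)²=4
Sum = 55
MSE = 55/5 = 11

11


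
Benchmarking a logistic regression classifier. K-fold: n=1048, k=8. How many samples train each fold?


Fold size = 1048/8 = 131
Training per fold = 1048 - 131 = 917

917


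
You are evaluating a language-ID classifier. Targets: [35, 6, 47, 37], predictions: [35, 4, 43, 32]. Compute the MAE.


Absolute errors: |35-35|=0, |6-4|=2, |47-43|=4, |37-32|=5
Sum = 11
MAE = 11/4 = 11/4

11/4


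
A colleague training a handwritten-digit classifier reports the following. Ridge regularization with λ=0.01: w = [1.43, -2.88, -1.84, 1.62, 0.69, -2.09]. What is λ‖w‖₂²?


‖w‖₂² = (1.43)² + (-2.88)² + (-1.84)² + (1.62)² + (0.69)² + (-2.09)²
     = 2.0449 + 8.2944 + 3.3856 + 2.6244 + 0.4761 + 4.3681
     = 21.1935
λ·‖w‖₂² = 0.01·21.1935 = 0.211935

0.211935


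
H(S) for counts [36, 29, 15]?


Probabilities: [36/80, 29/80, 15/80] ≈ [0.45, 0.3625, 0.1875]
H = -((36/80)·log₂(36/80) + (29/80)·log₂(29/80) + (15/80)·log₂(15/80))
  = 1.5019 bits

1.5019 bits


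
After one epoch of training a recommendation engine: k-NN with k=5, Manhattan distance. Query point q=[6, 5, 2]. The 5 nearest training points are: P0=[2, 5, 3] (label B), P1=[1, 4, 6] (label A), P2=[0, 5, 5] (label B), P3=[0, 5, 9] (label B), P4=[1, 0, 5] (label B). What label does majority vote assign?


d(q,P0) = 5  (label B)
d(q,P1) = 10  (label A)
d(q,P2) = 9  (label B)
d(q,P3) = 13  (label B)
d(q,P4) = 13  (label B)
Votes: A=1, B=4
Majority → B

B


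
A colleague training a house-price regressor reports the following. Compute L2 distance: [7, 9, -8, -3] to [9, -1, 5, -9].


d = √((7-9)² + (9+ 1)² + (-8-5)² + (-3+ 9)²)
  = √(4 + 100 + 169 + 36)
  = √309 = 17.5784

17.5784


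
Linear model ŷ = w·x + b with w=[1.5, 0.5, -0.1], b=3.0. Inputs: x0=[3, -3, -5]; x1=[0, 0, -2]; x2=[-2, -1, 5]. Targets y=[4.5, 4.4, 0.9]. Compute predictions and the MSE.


ŷ0 = (1.5)·(3) + (0.5)·(-3) + (-0.1)·(-5) + 3.0 = 6.5
ŷ1 = (1.5)·(0) + (0.5)·(0) + (-0.1)·(-2) + 3.0 = 3.2
ŷ2 = (1.5)·(-2) + (0.5)·(-1) + (-0.1)·(5) + 3.0 = -1.0
errors² = [4.0, 1.44, 3.61]
MSE = 9.0500/3 = 3.0167

3.0167


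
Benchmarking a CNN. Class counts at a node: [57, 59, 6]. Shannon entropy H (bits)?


Probabilities: [57/122, 59/122, 6/122] ≈ [0.4672, 0.4836, 0.0492]
H = -((57/122)·log₂(57/122) + (59/122)·log₂(59/122) + (6/122)·log₂(6/122))
  = 1.2335 bits

1.2335 bits


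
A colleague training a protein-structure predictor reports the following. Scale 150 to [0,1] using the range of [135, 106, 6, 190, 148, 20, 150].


min=6, max=190
(150-6)/(190-6) = 144/184 = 0.7826

0.7826


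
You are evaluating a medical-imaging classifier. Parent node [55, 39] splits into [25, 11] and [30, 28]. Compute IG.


Parent = [55, 39], H_parent = 0.979
H_left = 0.888 (n=36), H_right = 0.9991 (n=58)
H_children = (36/94)·0.888 + (58/94)·0.9991 = 0.9566
IG = 0.979 - 0.9566 = 0.0224

0.0224


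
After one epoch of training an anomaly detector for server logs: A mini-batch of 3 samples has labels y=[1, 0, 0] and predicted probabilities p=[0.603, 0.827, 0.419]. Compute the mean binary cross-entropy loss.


L[0] = -ln(0.603) = 0.5058
L[1] = -ln(1-0.827) = -ln(0.173) = 1.7545
L[2] = -ln(1-0.419) = -ln(0.581) = 0.543
mean = (0.5058 + 1.7545 + 0.543)/3 = 0.9344

0.9344


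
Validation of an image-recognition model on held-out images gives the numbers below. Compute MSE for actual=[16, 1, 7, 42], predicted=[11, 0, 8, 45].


Squared errors: (16-11)²=25, (1-0)²=1, (7-8)²=1, (42-45)²=9
Sum = 36
MSE = 36/4 = 9

9


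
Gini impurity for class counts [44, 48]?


Probabilities: [44/92, 48/92] ≈ [0.4783, 0.5217]
Σpᵢ² = (1936 + 2304)/92² = 4240/8464
Gini = 1 - Σpᵢ² = 1 - 4240/8464 = 0.4991

0.4991


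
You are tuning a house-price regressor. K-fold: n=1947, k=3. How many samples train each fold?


Fold size = 1947/3 = 649
Training per fold = 1947 - 649 = 1298

1298


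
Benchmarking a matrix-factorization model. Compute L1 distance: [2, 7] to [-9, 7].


d = |2+ 9| + |7-7|
  = 11 + 0
  = 11

11


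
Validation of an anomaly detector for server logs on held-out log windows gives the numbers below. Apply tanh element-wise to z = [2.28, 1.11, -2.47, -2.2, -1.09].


tanh(2.28) = 0.9793
tanh(1.11) = 0.8041
tanh(-2.47) = -0.9858
tanh(-2.2) = -0.9757
tanh(-1.09) = -0.7969
result = [0.9793, 0.8041, -0.9858, -0.9757, -0.7969]

[0.9793, 0.8041, -0.9858, -0.9757, -0.7969]


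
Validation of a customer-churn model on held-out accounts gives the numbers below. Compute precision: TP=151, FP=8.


Precision = TP/(TP+FP)
= 151/(151+8)
= 151/159 = 94.97%

94.97%


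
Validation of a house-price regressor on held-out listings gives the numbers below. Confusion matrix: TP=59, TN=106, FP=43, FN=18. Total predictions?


Total = TP + TN + FP + FN
= 59 + 106 + 43 + 18
= 226
(Predicted positive: 102, predicted negative: 124)

226


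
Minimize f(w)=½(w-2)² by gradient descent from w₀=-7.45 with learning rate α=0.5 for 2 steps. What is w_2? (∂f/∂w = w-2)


step 1: grad = -7.45-2 = -9.45; w = -7.45 - 0.5·(-9.45) = -2.725
step 2: grad = -2.725-2 = -4.725; w = -2.725 - 0.5·(-4.725) = -0.3625

-0.3625


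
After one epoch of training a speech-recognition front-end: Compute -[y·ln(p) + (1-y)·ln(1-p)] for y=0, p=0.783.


BCE = -[y·ln(p) + (1-y)·ln(1-p)]
= -0 - 1·ln(1-0.783)
= -ln(0.217) = 1.5279

1.5279


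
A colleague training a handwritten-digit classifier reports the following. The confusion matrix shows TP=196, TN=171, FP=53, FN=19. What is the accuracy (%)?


Accuracy = (TP+TN)/(TP+TN+FP+FN)
= (196+171)/(439)
= 367/439 = 83.6%

83.6%


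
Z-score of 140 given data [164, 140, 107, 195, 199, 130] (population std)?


μ = 155.8333, σ = 33.5828
z = (140 - 155.8333)/33.5828 = -0.4715

-0.4715


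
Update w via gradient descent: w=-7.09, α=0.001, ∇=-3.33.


w_new = w - α·∇
= -7.09 - 0.001·-3.33
= -7.09 + 0.00333
= -7.08667

-7.08667


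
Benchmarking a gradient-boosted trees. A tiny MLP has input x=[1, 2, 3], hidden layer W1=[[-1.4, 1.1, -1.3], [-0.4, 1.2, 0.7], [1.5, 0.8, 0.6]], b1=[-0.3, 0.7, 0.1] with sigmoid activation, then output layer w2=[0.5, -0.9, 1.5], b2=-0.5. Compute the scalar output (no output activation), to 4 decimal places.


z1[0] = (-1.4)·(1) + (1.1)·(2) + (-1.3)·(3) - 0.3 = -3.4
z1[1] = (-0.4)·(1) + (1.2)·(2) + (0.7)·(3) + 0.7 = 4.8
z1[2] = (1.5)·(1) + (0.8)·(2) + (0.6)·(3) + 0.1 = 5.0
h = sigmoid(z1) = [0.0323, 0.9918, 0.9933]
output = (0.5)·(0.0323) + (-0.9)·(0.9918) + (1.5)·(0.9933) - 0.5 = 0.1135

0.1135


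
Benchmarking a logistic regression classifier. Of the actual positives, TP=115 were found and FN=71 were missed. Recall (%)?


Recall = TP/(TP+FN)
= 115/(115+71)
= 115/186 = 61.83%

61.83%


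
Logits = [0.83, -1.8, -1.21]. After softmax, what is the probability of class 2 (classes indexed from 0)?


Exponentials: e^0.83=2.2933, e^-1.8=0.1653, e^-1.21=0.2982
Sum = 2.7568
Softmax = [0.8319, 0.06, 0.1082]
p[2] = 0.2982/2.7568 = 0.1082

0.1082


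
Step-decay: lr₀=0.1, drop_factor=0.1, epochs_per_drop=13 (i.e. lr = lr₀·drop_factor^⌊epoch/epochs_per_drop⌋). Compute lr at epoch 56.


n_drops = ⌊56/13⌋ = 4
lr = 0.1·0.1^4 = 0.1·0.0001 = 0.00001

0.00001


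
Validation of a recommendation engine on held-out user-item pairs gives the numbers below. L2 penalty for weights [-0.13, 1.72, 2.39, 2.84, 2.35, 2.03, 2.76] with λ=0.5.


‖w‖₂² = (-0.13)² + (1.72)² + (2.39)² + (2.84)² + (2.35)² + (2.03)² + (2.76)²
     = 0.0169 + 2.9584 + 5.7121 + 8.0656 + 5.5225 + 4.1209 + 7.6176
     = 34.014
λ·‖w‖₂² = 0.5·34.014 = 17.007

17.007


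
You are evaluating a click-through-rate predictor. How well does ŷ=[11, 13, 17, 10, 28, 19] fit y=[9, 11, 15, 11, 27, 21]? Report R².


ȳ = 15.6667
SS_res = Σ(y-ŷ)² = 18
SS_tot = Σ(y-ȳ)² = 245.33
R² = 1 - SS_res/SS_tot = 1 - 0.0734 = 0.9266

0.9266


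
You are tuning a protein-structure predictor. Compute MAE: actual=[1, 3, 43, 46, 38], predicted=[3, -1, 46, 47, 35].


Absolute errors: |1-3|=2, |3+ 1|=4, |43-46|=3, |46-47|=1, |38-35|=3
Sum = 13
MAE = 13/5 = 13/5

13/5


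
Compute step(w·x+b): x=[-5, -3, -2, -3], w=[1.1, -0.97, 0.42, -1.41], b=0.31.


z = (-5)·(1.1) + (-3)·(-0.97) + (-2)·(0.42) + (-3)·(-1.41) + 0.31
  = 1.11
step(z) = 1 (z≥0)

1


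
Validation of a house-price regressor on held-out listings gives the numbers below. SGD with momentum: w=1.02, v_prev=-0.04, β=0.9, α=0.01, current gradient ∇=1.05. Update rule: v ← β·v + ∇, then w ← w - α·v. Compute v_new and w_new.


v_new = 0.9·-0.04 + 1.05 = -0.036 + 1.05 = 1.014
w_new = 1.02 - 0.01·1.014 = 1.02 - 0.01014 = 1.00986

v_new=1.014, w_new=1.00986


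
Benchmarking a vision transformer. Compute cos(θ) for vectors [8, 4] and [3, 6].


A·B = 8·3 + 4·6 = 48
‖A‖ = √80 = 8.9443, ‖B‖ = √45 = 6.7082
cos = 48/(√80·√45) = 48/√3600 = 0.8

0.8


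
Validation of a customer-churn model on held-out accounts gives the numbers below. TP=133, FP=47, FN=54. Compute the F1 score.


Precision = 133/180 = 0.7389
Recall = 133/187 = 0.7112
F1 = 2·P·R/(P+R) = 2·TP/(2·TP+FP+FN) = 266/(266+47+54) = 266/367 = 0.7248

0.7248


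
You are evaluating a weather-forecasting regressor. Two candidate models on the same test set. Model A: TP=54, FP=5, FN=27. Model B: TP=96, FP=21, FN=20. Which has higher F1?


Model A: P=54/59=0.9153, R=54/81=0.6667, F1=2PR/(P+R)=2TP/(2TP+FP+FN)=108/140=0.7714
Model B: P=96/117=0.8205, R=96/116=0.8276, F1=2PR/(P+R)=2TP/(2TP+FP+FN)=192/233=0.824
0.7714 < 0.824 → Model B

Model B


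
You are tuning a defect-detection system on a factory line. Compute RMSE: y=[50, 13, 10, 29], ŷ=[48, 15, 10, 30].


MSE = 9/4 = 2.25
RMSE = √(9/4) = 1.5

1.5


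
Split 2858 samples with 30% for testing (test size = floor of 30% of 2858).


Test = ⌊2858·30/100⌋ = 857
Train = 2858 - 857 = 2001

Train: 2001, Test: 857


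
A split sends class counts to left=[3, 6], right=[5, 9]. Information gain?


Parent = [8, 15], H_parent = 0.9321
H_left = 0.9183 (n=9), H_right = 0.9403 (n=14)
H_children = (9/23)·0.9183 + (14/23)·0.9403 = 0.9317
IG = 0.9321 - 0.9317 = 0.0004

0.0004


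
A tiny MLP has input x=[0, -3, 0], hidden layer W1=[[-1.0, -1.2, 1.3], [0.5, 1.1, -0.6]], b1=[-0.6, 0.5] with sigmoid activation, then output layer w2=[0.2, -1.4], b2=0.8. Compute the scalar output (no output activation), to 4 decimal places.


z1[0] = (-1.0)·(0) + (-1.2)·(-3) + (1.3)·(0) - 0.6 = 3.0
z1[1] = (0.5)·(0) + (1.1)·(-3) + (-0.6)·(0) + 0.5 = -2.8
h = sigmoid(z1) = [0.9526, 0.0573]
output = (0.2)·(0.9526) + (-1.4)·(0.0573) + 0.8 = 0.9103

0.9103


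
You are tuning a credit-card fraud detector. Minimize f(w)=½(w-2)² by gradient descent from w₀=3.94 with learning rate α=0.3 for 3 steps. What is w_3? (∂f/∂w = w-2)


step 1: grad = 3.94-2 = 1.94; w = 3.94 - 0.3·(1.94) = 3.358
step 2: grad = 3.358-2 = 1.358; w = 3.358 - 0.3·(1.358) = 2.9506
step 3: grad = 2.9506-2 = 0.9506; w = 2.9506 - 0.3·(0.9506) = 2.66542

2.66542


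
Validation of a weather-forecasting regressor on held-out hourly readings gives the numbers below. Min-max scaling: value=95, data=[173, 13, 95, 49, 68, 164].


min=13, max=173
(95-13)/(173-13) = 82/160 = 0.5125

0.5125


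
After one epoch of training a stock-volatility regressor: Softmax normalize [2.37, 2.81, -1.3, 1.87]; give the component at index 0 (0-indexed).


Exponentials: e^2.37=10.6974, e^2.81=16.6099, e^-1.3=0.2725, e^1.87=6.4883
Sum = 34.0681
Softmax = [0.314, 0.4875, 0.008, 0.1905]
p[0] = 10.6974/34.0681 = 0.314

0.314


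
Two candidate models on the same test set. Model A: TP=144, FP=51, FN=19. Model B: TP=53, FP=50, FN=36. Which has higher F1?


Model A: P=144/195=0.7385, R=144/163=0.8834, F1=2PR/(P+R)=2TP/(2TP+FP+FN)=288/358=0.8045
Model B: P=53/103=0.5146, R=53/89=0.5955, F1=2PR/(P+R)=2TP/(2TP+FP+FN)=106/192=0.5521
0.8045 > 0.5521 → Model A

Model A


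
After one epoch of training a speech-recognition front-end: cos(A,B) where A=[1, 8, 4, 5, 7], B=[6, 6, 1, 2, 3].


A·B = 1·6 + 8·6 + 4·1 + 5·2 + 7·3 = 89
‖A‖ = √155 = 12.4499, ‖B‖ = √86 = 9.2736
cos = 89/(√155·√86) = 89/√13330 = 0.7709

0.7709


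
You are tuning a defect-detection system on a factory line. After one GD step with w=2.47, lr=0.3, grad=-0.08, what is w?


w_new = w - α·∇
= 2.47 - 0.3·-0.08
= 2.47 + 0.024
= 2.494

2.494


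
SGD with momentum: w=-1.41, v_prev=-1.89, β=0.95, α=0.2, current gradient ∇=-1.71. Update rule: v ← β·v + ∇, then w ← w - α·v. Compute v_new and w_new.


v_new = 0.95·-1.89 - 1.71 = -1.7955 - 1.71 = -3.5055
w_new = -1.41 - 0.2·-3.5055 = -1.41 + 0.7011 = -0.7089

v_new=-3.5055, w_new=-0.7089


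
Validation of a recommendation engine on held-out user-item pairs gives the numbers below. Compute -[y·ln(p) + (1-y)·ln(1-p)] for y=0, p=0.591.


BCE = -[y·ln(p) + (1-y)·ln(1-p)]
= -0 - 1·ln(1-0.591)
= -ln(0.409) = 0.894

0.894


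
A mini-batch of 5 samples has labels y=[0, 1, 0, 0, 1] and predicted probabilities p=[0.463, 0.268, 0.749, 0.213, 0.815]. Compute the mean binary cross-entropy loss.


L[0] = -ln(1-0.463) = -ln(0.537) = 0.6218
L[1] = -ln(0.268) = 1.3168
L[2] = -ln(1-0.749) = -ln(0.251) = 1.3823
L[3] = -ln(1-0.213) = -ln(0.787) = 0.2395
L[4] = -ln(0.815) = 0.2046
mean = (0.6218 + 1.3168 + 1.3823 + 0.2395 + 0.2046)/5 = 0.753

0.753


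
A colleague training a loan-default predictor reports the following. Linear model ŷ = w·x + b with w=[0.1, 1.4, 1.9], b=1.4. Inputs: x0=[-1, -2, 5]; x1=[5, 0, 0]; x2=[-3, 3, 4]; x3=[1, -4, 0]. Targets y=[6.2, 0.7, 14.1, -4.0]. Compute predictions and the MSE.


ŷ0 = (0.1)·(-1) + (1.4)·(-2) + (1.9)·(5) + 1.4 = 8.0
ŷ1 = (0.1)·(5) + (1.4)·(0) + (1.9)·(0) + 1.4 = 1.9
ŷ2 = (0.1)·(-3) + (1.4)·(3) + (1.9)·(4) + 1.4 = 12.9
ŷ3 = (0.1)·(1) + (1.4)·(-4) + (1.9)·(0) + 1.4 = -4.1
errors² = [3.24, 1.44, 1.44, 0.01]
MSE = 6.1300/4 = 1.5325

1.5325


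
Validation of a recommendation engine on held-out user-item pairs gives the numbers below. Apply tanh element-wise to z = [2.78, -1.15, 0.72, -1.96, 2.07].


tanh(2.78) = 0.9923
tanh(-1.15) = -0.8178
tanh(0.72) = 0.6169
tanh(-1.96) = -0.9611
tanh(2.07) = 0.9687
result = [0.9923, -0.8178, 0.6169, -0.9611, 0.9687]

[0.9923, -0.8178, 0.6169, -0.9611, 0.9687]


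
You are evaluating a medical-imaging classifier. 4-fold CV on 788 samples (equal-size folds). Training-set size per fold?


Fold size = 788/4 = 197
Training per fold = 788 - 197 = 591

591


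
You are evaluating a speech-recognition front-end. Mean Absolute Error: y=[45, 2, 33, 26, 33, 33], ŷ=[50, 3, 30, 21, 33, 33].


Absolute errors: |45-50|=5, |2-3|=1, |33-30|=3, |26-21|=5, |33-33|=0, |33-33|=0
Sum = 14
MAE = 14/6 = 7/3

7/3


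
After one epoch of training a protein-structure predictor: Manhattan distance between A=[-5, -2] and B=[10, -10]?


d = |-5-10| + |-2+ 10|
  = 15 + 8
  = 23

23


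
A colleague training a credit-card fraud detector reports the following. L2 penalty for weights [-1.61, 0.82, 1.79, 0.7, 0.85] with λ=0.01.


‖w‖₂² = (-1.61)² + (0.82)² + (1.79)² + (0.7)² + (0.85)²
     = 2.5921 + 0.6724 + 3.2041 + 0.49 + 0.7225
     = 7.6811
λ·‖w‖₂² = 0.01·7.6811 = 0.076811

0.076811


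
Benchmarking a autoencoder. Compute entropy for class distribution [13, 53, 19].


Probabilities: [13/85, 53/85, 19/85] ≈ [0.1529, 0.6235, 0.2235]
H = -((13/85)·log₂(13/85) + (53/85)·log₂(53/85) + (19/85)·log₂(19/85))
  = 1.3224 bits

1.3224 bits


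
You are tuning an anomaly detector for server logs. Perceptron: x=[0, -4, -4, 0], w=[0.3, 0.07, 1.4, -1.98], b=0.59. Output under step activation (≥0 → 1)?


z = (0)·(0.3) + (-4)·(0.07) + (-4)·(1.4) + (0)·(-1.98) + 0.59
  = -5.29
step(z) = 0 (z<0)

0


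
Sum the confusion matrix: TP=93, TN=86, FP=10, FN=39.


Total = TP + TN + FP + FN
= 93 + 86 + 10 + 39
= 228
(Predicted positive: 103, predicted negative: 125)

228


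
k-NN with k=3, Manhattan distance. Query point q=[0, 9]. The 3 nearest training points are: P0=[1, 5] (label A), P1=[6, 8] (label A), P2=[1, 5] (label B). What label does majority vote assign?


d(q,P0) = 5  (label A)
d(q,P1) = 7  (label A)
d(q,P2) = 5  (label B)
Votes: A=2, B=1
Majority → A

A


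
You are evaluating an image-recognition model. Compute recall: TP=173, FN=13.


Recall = TP/(TP+FN)
= 173/(173+13)
= 173/186 = 93.01%

93.01%


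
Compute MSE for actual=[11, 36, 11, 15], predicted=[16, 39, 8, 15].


Squared errors: (11-16)²=25, (36-39)²=9, (11-8)²=9, (15-15)²=0
Sum = 43
MSE = 43/4 = 43/4

43/4


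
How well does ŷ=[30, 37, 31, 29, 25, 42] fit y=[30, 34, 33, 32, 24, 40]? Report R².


ȳ = 32.1667
SS_res = Σ(y-ŷ)² = 27
SS_tot = Σ(y-ȳ)² = 136.83
R² = 1 - SS_res/SS_tot = 1 - 0.1973 = 0.8027

0.8027


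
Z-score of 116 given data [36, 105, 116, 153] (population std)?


μ = 102.5, σ = 42.3113
z = (116 - 102.5)/42.3113 = 0.3191

0.3191


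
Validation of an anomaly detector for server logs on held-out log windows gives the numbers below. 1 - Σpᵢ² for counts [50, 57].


Probabilities: [50/107, 57/107] ≈ [0.4673, 0.5327]
Σpᵢ² = (2500 + 3249)/107² = 5749/11449
Gini = 1 - Σpᵢ² = 1 - 5749/11449 = 0.4979

0.4979


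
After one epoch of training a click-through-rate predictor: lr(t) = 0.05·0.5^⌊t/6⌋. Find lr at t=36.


n_drops = ⌊36/6⌋ = 6
lr = 0.05·0.5^6 = 0.05·0.015625 = 0.00078125

0.00078125


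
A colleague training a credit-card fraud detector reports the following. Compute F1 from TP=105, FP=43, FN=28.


Precision = 105/148 = 0.7095
Recall = 105/133 = 0.7895
F1 = 2·P·R/(P+R) = 2·TP/(2·TP+FP+FN) = 210/(210+43+28) = 210/281 = 0.7473

0.7473


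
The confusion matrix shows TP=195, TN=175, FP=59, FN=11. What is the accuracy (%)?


Accuracy = (TP+TN)/(TP+TN+FP+FN)
= (195+175)/(440)
= 370/440 = 84.09%

84.09%


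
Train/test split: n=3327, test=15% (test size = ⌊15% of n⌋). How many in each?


Test = ⌊3327·15/100⌋ = 499
Train = 3327 - 499 = 2828

Train: 2828, Test: 499


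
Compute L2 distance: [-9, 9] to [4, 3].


d = √((-9-4)² + (9-3)²)
  = √(169 + 36)
  = √205 = 14.3178

14.3178


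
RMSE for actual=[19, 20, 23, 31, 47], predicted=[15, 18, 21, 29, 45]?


MSE = 32/5 = 6.4
RMSE = √(32/5) = 2.5298

2.5298


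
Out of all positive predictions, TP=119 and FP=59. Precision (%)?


Precision = TP/(TP+FP)
= 119/(119+59)
= 119/178 = 66.85%

66.85%


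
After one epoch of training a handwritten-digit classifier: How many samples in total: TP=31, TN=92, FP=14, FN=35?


Total = TP + TN + FP + FN
= 31 + 92 + 14 + 35
= 172
(Predicted positive: 45, predicted negative: 127)

172


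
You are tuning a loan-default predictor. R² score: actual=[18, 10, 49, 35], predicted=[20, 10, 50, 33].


ȳ = 28
SS_res = Σ(y-ŷ)² = 9
SS_tot = Σ(y-ȳ)² = 914
R² = 1 - SS_res/SS_tot = 1 - 0.0098 = 0.9902

0.9902


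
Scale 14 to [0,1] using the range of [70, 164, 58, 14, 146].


min=14, max=164
(14-14)/(164-14) = 0/150 = 0.0

0.0


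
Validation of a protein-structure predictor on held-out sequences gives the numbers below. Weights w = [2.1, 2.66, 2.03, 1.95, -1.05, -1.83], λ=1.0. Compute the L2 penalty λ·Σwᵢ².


‖w‖₂² = (2.1)² + (2.66)² + (2.03)² + (1.95)² + (-1.05)² + (-1.83)²
     = 4.41 + 7.0756 + 4.1209 + 3.8025 + 1.1025 + 3.3489
     = 23.8604
λ·‖w‖₂² = 1.0·23.8604 = 23.8604

23.8604


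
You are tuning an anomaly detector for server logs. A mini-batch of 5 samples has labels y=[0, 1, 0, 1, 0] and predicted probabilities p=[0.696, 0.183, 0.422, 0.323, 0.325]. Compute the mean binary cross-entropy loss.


L[0] = -ln(1-0.696) = -ln(0.304) = 1.1907
L[1] = -ln(0.183) = 1.6983
L[2] = -ln(1-0.422) = -ln(0.578) = 0.5482
L[3] = -ln(0.323) = 1.1301
L[4] = -ln(1-0.325) = -ln(0.675) = 0.393
mean = (1.1907 + 1.6983 + 0.5482 + 1.1301 + 0.393)/5 = 0.9921

0.9921


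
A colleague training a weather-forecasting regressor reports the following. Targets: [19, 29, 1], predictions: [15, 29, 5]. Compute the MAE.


Absolute errors: |19-15|=4, |29-29|=0, |1-5|=4
Sum = 8
MAE = 8/3 = 8/3

8/3


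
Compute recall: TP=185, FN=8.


Recall = TP/(TP+FN)
= 185/(185+8)
= 185/193 = 95.85%

95.85%


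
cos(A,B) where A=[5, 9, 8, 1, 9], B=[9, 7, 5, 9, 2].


A·B = 5·9 + 9·7 + 8·5 + 1·9 + 9·2 = 175
‖A‖ = √252 = 15.8745, ‖B‖ = √240 = 15.4919
cos = 175/(√252·√240) = 175/√60480 = 0.7116

0.7116


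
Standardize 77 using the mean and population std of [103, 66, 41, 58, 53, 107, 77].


μ = 72.1429, σ = 23.1913
z = (77 - 72.1429)/23.1913 = 0.2094

0.2094


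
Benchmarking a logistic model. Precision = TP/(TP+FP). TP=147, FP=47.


Precision = TP/(TP+FP)
= 147/(147+47)
= 147/194 = 75.77%

75.77%


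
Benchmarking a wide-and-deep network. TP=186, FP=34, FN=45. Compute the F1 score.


Precision = 186/220 = 0.8455
Recall = 186/231 = 0.8052
F1 = 2·P·R/(P+R) = 2·TP/(2·TP+FP+FN) = 372/(372+34+45) = 372/451 = 0.8248

0.8248


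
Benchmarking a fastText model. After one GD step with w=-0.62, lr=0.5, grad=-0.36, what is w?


w_new = w - α·∇
= -0.62 - 0.5·-0.36
= -0.62 + 0.18
= -0.44

-0.44


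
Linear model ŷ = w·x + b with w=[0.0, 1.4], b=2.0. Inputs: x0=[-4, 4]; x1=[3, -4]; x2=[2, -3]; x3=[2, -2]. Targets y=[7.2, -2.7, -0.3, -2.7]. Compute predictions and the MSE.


ŷ0 = (0.0)·(-4) + (1.4)·(4) + 2.0 = 7.6
ŷ1 = (0.0)·(3) + (1.4)·(-4) + 2.0 = -3.6
ŷ2 = (0.0)·(2) + (1.4)·(-3) + 2.0 = -2.2
ŷ3 = (0.0)·(2) + (1.4)·(-2) + 2.0 = -0.8
errors² = [0.16, 0.81, 3.61, 3.61]
MSE = 8.1900/4 = 2.0475

2.0475


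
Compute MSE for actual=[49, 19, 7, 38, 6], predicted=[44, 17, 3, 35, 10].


Squared errors: (49-44)²=25, (19-17)²=4, (7-3)²=16, (38-35)²=9, (6-10)²=16
Sum = 70
MSE = 70/5 = 14

14


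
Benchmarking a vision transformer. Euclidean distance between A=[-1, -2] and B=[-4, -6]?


d = √((-1+ 4)² + (-2+ 6)²)
  = √(9 + 16)
  = √25 = 5.0

5.0


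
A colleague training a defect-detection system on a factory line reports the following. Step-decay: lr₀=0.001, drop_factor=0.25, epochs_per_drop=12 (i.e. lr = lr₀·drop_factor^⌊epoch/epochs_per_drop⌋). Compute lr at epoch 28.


n_drops = ⌊28/12⌋ = 2
lr = 0.001·0.25^2 = 0.001·0.0625 = 0.0000625

0.0000625


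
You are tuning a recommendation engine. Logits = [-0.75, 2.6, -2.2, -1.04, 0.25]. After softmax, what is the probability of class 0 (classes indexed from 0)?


Exponentials: e^-0.75=0.4724, e^2.6=13.4637, e^-2.2=0.1108, e^-1.04=0.3535, e^0.25=1.284
Sum = 15.6844
Softmax = [0.0301, 0.8584, 0.0071, 0.0225, 0.0819]
p[0] = 0.4724/15.6844 = 0.0301

0.0301


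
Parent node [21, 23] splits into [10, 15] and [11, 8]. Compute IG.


Parent = [21, 23], H_parent = 0.9985
H_left = 0.971 (n=25), H_right = 0.9819 (n=19)
H_children = (25/44)·0.971 + (19/44)·0.9819 = 0.9757
IG = 0.9985 - 0.9757 = 0.0228

0.0228


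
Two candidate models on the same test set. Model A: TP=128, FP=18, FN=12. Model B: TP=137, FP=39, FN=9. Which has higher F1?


Model A: P=128/146=0.8767, R=128/140=0.9143, F1=2PR/(P+R)=2TP/(2TP+FP+FN)=256/286=0.8951
Model B: P=137/176=0.7784, R=137/146=0.9384, F1=2PR/(P+R)=2TP/(2TP+FP+FN)=274/322=0.8509
0.8951 > 0.8509 → Model A

Model A


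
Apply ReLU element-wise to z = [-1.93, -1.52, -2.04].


ReLU(-1.93) = max(0, -1.93) = 0.0
ReLU(-1.52) = max(0, -1.52) = 0.0
ReLU(-2.04) = max(0, -2.04) = 0.0
result = [0.0, 0.0, 0.0]

[0.0, 0.0, 0.0]


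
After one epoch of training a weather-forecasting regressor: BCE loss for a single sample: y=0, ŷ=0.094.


BCE = -[y·ln(p) + (1-y)·ln(1-p)]
= -0 - 1·ln(1-0.094)
= -ln(0.906) = 0.0987

0.0987


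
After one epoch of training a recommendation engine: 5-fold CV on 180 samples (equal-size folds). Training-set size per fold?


Fold size = 180/5 = 36
Training per fold = 180 - 36 = 144

144
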